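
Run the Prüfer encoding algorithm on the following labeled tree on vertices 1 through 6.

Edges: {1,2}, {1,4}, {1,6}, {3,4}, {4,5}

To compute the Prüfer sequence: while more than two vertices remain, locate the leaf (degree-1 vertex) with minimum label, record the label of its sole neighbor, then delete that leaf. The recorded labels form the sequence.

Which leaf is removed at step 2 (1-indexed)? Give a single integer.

Answer: 3

Derivation:
Step 1: current leaves = {2,3,5,6}. Remove leaf 2 (neighbor: 1).
Step 2: current leaves = {3,5,6}. Remove leaf 3 (neighbor: 4).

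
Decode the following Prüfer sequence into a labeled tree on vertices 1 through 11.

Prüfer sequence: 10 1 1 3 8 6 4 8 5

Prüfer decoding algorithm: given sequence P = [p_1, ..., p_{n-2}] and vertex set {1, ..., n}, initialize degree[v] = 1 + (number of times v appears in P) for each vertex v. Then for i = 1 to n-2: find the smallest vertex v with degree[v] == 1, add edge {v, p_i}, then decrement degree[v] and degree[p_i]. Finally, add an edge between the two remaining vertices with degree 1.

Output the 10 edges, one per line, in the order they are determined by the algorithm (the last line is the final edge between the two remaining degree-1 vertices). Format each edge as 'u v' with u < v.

Initial degrees: {1:3, 2:1, 3:2, 4:2, 5:2, 6:2, 7:1, 8:3, 9:1, 10:2, 11:1}
Step 1: smallest deg-1 vertex = 2, p_1 = 10. Add edge {2,10}. Now deg[2]=0, deg[10]=1.
Step 2: smallest deg-1 vertex = 7, p_2 = 1. Add edge {1,7}. Now deg[7]=0, deg[1]=2.
Step 3: smallest deg-1 vertex = 9, p_3 = 1. Add edge {1,9}. Now deg[9]=0, deg[1]=1.
Step 4: smallest deg-1 vertex = 1, p_4 = 3. Add edge {1,3}. Now deg[1]=0, deg[3]=1.
Step 5: smallest deg-1 vertex = 3, p_5 = 8. Add edge {3,8}. Now deg[3]=0, deg[8]=2.
Step 6: smallest deg-1 vertex = 10, p_6 = 6. Add edge {6,10}. Now deg[10]=0, deg[6]=1.
Step 7: smallest deg-1 vertex = 6, p_7 = 4. Add edge {4,6}. Now deg[6]=0, deg[4]=1.
Step 8: smallest deg-1 vertex = 4, p_8 = 8. Add edge {4,8}. Now deg[4]=0, deg[8]=1.
Step 9: smallest deg-1 vertex = 8, p_9 = 5. Add edge {5,8}. Now deg[8]=0, deg[5]=1.
Final: two remaining deg-1 vertices are 5, 11. Add edge {5,11}.

Answer: 2 10
1 7
1 9
1 3
3 8
6 10
4 6
4 8
5 8
5 11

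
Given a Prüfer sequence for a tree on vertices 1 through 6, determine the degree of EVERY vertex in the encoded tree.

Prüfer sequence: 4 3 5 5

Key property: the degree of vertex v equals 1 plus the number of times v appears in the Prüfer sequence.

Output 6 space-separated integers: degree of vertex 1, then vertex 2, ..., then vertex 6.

Answer: 1 1 2 2 3 1

Derivation:
p_1 = 4: count[4] becomes 1
p_2 = 3: count[3] becomes 1
p_3 = 5: count[5] becomes 1
p_4 = 5: count[5] becomes 2
Degrees (1 + count): deg[1]=1+0=1, deg[2]=1+0=1, deg[3]=1+1=2, deg[4]=1+1=2, deg[5]=1+2=3, deg[6]=1+0=1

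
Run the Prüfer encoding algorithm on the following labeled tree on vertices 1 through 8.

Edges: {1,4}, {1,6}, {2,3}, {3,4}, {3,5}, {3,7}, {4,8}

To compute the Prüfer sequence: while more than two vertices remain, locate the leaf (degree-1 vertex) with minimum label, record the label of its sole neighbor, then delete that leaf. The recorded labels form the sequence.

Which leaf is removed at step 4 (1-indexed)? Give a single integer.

Step 1: current leaves = {2,5,6,7,8}. Remove leaf 2 (neighbor: 3).
Step 2: current leaves = {5,6,7,8}. Remove leaf 5 (neighbor: 3).
Step 3: current leaves = {6,7,8}. Remove leaf 6 (neighbor: 1).
Step 4: current leaves = {1,7,8}. Remove leaf 1 (neighbor: 4).

Answer: 1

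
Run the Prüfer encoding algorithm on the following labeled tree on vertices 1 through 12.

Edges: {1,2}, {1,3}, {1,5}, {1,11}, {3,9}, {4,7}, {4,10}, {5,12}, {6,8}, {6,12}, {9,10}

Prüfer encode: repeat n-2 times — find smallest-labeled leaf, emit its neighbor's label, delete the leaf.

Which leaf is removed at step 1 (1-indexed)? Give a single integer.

Answer: 2

Derivation:
Step 1: current leaves = {2,7,8,11}. Remove leaf 2 (neighbor: 1).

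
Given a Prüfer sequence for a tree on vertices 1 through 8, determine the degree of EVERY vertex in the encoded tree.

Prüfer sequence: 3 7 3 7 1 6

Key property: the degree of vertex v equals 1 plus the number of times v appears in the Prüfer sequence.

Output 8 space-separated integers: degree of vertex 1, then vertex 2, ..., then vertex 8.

p_1 = 3: count[3] becomes 1
p_2 = 7: count[7] becomes 1
p_3 = 3: count[3] becomes 2
p_4 = 7: count[7] becomes 2
p_5 = 1: count[1] becomes 1
p_6 = 6: count[6] becomes 1
Degrees (1 + count): deg[1]=1+1=2, deg[2]=1+0=1, deg[3]=1+2=3, deg[4]=1+0=1, deg[5]=1+0=1, deg[6]=1+1=2, deg[7]=1+2=3, deg[8]=1+0=1

Answer: 2 1 3 1 1 2 3 1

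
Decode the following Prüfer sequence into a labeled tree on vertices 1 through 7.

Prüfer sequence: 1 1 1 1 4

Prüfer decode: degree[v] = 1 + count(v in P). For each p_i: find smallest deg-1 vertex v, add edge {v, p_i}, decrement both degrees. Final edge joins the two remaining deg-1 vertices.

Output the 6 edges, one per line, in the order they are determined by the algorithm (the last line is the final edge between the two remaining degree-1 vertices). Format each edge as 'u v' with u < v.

Initial degrees: {1:5, 2:1, 3:1, 4:2, 5:1, 6:1, 7:1}
Step 1: smallest deg-1 vertex = 2, p_1 = 1. Add edge {1,2}. Now deg[2]=0, deg[1]=4.
Step 2: smallest deg-1 vertex = 3, p_2 = 1. Add edge {1,3}. Now deg[3]=0, deg[1]=3.
Step 3: smallest deg-1 vertex = 5, p_3 = 1. Add edge {1,5}. Now deg[5]=0, deg[1]=2.
Step 4: smallest deg-1 vertex = 6, p_4 = 1. Add edge {1,6}. Now deg[6]=0, deg[1]=1.
Step 5: smallest deg-1 vertex = 1, p_5 = 4. Add edge {1,4}. Now deg[1]=0, deg[4]=1.
Final: two remaining deg-1 vertices are 4, 7. Add edge {4,7}.

Answer: 1 2
1 3
1 5
1 6
1 4
4 7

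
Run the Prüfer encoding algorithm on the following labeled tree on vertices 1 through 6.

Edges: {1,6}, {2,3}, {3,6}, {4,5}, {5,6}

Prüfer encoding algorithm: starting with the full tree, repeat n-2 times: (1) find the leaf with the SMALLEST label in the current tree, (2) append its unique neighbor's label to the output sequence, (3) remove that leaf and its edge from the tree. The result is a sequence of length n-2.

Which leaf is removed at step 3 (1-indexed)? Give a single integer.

Answer: 3

Derivation:
Step 1: current leaves = {1,2,4}. Remove leaf 1 (neighbor: 6).
Step 2: current leaves = {2,4}. Remove leaf 2 (neighbor: 3).
Step 3: current leaves = {3,4}. Remove leaf 3 (neighbor: 6).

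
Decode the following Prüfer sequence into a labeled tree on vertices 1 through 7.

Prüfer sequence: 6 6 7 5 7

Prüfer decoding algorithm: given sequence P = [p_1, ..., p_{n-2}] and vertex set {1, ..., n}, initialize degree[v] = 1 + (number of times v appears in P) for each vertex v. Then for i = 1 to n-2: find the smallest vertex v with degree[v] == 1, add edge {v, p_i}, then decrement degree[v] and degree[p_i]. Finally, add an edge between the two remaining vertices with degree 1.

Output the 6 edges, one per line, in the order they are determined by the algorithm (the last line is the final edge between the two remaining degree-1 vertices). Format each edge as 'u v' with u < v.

Initial degrees: {1:1, 2:1, 3:1, 4:1, 5:2, 6:3, 7:3}
Step 1: smallest deg-1 vertex = 1, p_1 = 6. Add edge {1,6}. Now deg[1]=0, deg[6]=2.
Step 2: smallest deg-1 vertex = 2, p_2 = 6. Add edge {2,6}. Now deg[2]=0, deg[6]=1.
Step 3: smallest deg-1 vertex = 3, p_3 = 7. Add edge {3,7}. Now deg[3]=0, deg[7]=2.
Step 4: smallest deg-1 vertex = 4, p_4 = 5. Add edge {4,5}. Now deg[4]=0, deg[5]=1.
Step 5: smallest deg-1 vertex = 5, p_5 = 7. Add edge {5,7}. Now deg[5]=0, deg[7]=1.
Final: two remaining deg-1 vertices are 6, 7. Add edge {6,7}.

Answer: 1 6
2 6
3 7
4 5
5 7
6 7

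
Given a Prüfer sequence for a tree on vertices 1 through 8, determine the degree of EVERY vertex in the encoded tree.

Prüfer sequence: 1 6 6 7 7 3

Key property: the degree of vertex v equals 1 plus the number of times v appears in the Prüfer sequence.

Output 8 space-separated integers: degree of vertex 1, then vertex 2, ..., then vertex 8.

Answer: 2 1 2 1 1 3 3 1

Derivation:
p_1 = 1: count[1] becomes 1
p_2 = 6: count[6] becomes 1
p_3 = 6: count[6] becomes 2
p_4 = 7: count[7] becomes 1
p_5 = 7: count[7] becomes 2
p_6 = 3: count[3] becomes 1
Degrees (1 + count): deg[1]=1+1=2, deg[2]=1+0=1, deg[3]=1+1=2, deg[4]=1+0=1, deg[5]=1+0=1, deg[6]=1+2=3, deg[7]=1+2=3, deg[8]=1+0=1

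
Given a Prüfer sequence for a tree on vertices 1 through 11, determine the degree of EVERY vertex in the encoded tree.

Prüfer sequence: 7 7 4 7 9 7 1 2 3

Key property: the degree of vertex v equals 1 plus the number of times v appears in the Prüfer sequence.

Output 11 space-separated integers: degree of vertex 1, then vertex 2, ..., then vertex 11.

Answer: 2 2 2 2 1 1 5 1 2 1 1

Derivation:
p_1 = 7: count[7] becomes 1
p_2 = 7: count[7] becomes 2
p_3 = 4: count[4] becomes 1
p_4 = 7: count[7] becomes 3
p_5 = 9: count[9] becomes 1
p_6 = 7: count[7] becomes 4
p_7 = 1: count[1] becomes 1
p_8 = 2: count[2] becomes 1
p_9 = 3: count[3] becomes 1
Degrees (1 + count): deg[1]=1+1=2, deg[2]=1+1=2, deg[3]=1+1=2, deg[4]=1+1=2, deg[5]=1+0=1, deg[6]=1+0=1, deg[7]=1+4=5, deg[8]=1+0=1, deg[9]=1+1=2, deg[10]=1+0=1, deg[11]=1+0=1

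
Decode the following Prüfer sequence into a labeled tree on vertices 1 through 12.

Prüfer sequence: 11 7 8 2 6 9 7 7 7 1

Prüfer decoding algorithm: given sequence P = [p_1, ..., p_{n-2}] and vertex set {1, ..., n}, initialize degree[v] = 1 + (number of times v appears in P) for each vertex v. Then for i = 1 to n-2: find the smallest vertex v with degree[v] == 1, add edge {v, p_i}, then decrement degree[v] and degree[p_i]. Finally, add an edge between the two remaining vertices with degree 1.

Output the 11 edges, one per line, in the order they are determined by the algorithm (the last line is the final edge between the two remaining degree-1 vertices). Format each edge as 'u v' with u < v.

Initial degrees: {1:2, 2:2, 3:1, 4:1, 5:1, 6:2, 7:5, 8:2, 9:2, 10:1, 11:2, 12:1}
Step 1: smallest deg-1 vertex = 3, p_1 = 11. Add edge {3,11}. Now deg[3]=0, deg[11]=1.
Step 2: smallest deg-1 vertex = 4, p_2 = 7. Add edge {4,7}. Now deg[4]=0, deg[7]=4.
Step 3: smallest deg-1 vertex = 5, p_3 = 8. Add edge {5,8}. Now deg[5]=0, deg[8]=1.
Step 4: smallest deg-1 vertex = 8, p_4 = 2. Add edge {2,8}. Now deg[8]=0, deg[2]=1.
Step 5: smallest deg-1 vertex = 2, p_5 = 6. Add edge {2,6}. Now deg[2]=0, deg[6]=1.
Step 6: smallest deg-1 vertex = 6, p_6 = 9. Add edge {6,9}. Now deg[6]=0, deg[9]=1.
Step 7: smallest deg-1 vertex = 9, p_7 = 7. Add edge {7,9}. Now deg[9]=0, deg[7]=3.
Step 8: smallest deg-1 vertex = 10, p_8 = 7. Add edge {7,10}. Now deg[10]=0, deg[7]=2.
Step 9: smallest deg-1 vertex = 11, p_9 = 7. Add edge {7,11}. Now deg[11]=0, deg[7]=1.
Step 10: smallest deg-1 vertex = 7, p_10 = 1. Add edge {1,7}. Now deg[7]=0, deg[1]=1.
Final: two remaining deg-1 vertices are 1, 12. Add edge {1,12}.

Answer: 3 11
4 7
5 8
2 8
2 6
6 9
7 9
7 10
7 11
1 7
1 12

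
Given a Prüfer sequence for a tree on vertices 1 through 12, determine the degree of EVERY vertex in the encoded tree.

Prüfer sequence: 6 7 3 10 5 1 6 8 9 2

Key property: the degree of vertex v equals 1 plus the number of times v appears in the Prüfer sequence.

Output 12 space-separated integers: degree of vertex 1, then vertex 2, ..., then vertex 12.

p_1 = 6: count[6] becomes 1
p_2 = 7: count[7] becomes 1
p_3 = 3: count[3] becomes 1
p_4 = 10: count[10] becomes 1
p_5 = 5: count[5] becomes 1
p_6 = 1: count[1] becomes 1
p_7 = 6: count[6] becomes 2
p_8 = 8: count[8] becomes 1
p_9 = 9: count[9] becomes 1
p_10 = 2: count[2] becomes 1
Degrees (1 + count): deg[1]=1+1=2, deg[2]=1+1=2, deg[3]=1+1=2, deg[4]=1+0=1, deg[5]=1+1=2, deg[6]=1+2=3, deg[7]=1+1=2, deg[8]=1+1=2, deg[9]=1+1=2, deg[10]=1+1=2, deg[11]=1+0=1, deg[12]=1+0=1

Answer: 2 2 2 1 2 3 2 2 2 2 1 1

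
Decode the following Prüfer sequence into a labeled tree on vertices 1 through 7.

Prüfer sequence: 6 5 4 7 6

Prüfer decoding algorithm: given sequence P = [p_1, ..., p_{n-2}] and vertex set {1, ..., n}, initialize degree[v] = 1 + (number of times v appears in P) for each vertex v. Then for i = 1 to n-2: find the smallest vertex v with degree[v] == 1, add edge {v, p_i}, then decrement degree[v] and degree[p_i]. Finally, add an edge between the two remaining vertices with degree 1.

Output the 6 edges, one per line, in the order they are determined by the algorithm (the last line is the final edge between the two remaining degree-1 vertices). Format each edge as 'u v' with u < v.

Initial degrees: {1:1, 2:1, 3:1, 4:2, 5:2, 6:3, 7:2}
Step 1: smallest deg-1 vertex = 1, p_1 = 6. Add edge {1,6}. Now deg[1]=0, deg[6]=2.
Step 2: smallest deg-1 vertex = 2, p_2 = 5. Add edge {2,5}. Now deg[2]=0, deg[5]=1.
Step 3: smallest deg-1 vertex = 3, p_3 = 4. Add edge {3,4}. Now deg[3]=0, deg[4]=1.
Step 4: smallest deg-1 vertex = 4, p_4 = 7. Add edge {4,7}. Now deg[4]=0, deg[7]=1.
Step 5: smallest deg-1 vertex = 5, p_5 = 6. Add edge {5,6}. Now deg[5]=0, deg[6]=1.
Final: two remaining deg-1 vertices are 6, 7. Add edge {6,7}.

Answer: 1 6
2 5
3 4
4 7
5 6
6 7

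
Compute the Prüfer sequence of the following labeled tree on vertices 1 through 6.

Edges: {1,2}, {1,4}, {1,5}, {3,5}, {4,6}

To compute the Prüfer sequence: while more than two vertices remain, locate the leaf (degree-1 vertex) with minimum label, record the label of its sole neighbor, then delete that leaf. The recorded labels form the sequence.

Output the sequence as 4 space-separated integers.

Answer: 1 5 1 4

Derivation:
Step 1: leaves = {2,3,6}. Remove smallest leaf 2, emit neighbor 1.
Step 2: leaves = {3,6}. Remove smallest leaf 3, emit neighbor 5.
Step 3: leaves = {5,6}. Remove smallest leaf 5, emit neighbor 1.
Step 4: leaves = {1,6}. Remove smallest leaf 1, emit neighbor 4.
Done: 2 vertices remain (4, 6). Sequence = [1 5 1 4]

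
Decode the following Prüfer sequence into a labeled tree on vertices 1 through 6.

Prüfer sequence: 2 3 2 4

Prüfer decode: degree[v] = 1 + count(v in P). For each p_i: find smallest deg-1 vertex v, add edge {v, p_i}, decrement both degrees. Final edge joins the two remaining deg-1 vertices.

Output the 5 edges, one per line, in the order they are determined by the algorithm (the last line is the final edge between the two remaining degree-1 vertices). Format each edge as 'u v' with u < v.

Initial degrees: {1:1, 2:3, 3:2, 4:2, 5:1, 6:1}
Step 1: smallest deg-1 vertex = 1, p_1 = 2. Add edge {1,2}. Now deg[1]=0, deg[2]=2.
Step 2: smallest deg-1 vertex = 5, p_2 = 3. Add edge {3,5}. Now deg[5]=0, deg[3]=1.
Step 3: smallest deg-1 vertex = 3, p_3 = 2. Add edge {2,3}. Now deg[3]=0, deg[2]=1.
Step 4: smallest deg-1 vertex = 2, p_4 = 4. Add edge {2,4}. Now deg[2]=0, deg[4]=1.
Final: two remaining deg-1 vertices are 4, 6. Add edge {4,6}.

Answer: 1 2
3 5
2 3
2 4
4 6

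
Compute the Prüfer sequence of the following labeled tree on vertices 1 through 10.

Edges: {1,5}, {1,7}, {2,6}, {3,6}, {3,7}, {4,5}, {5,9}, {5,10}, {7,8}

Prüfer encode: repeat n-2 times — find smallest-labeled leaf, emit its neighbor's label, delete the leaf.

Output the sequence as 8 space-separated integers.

Answer: 6 5 3 7 7 1 5 5

Derivation:
Step 1: leaves = {2,4,8,9,10}. Remove smallest leaf 2, emit neighbor 6.
Step 2: leaves = {4,6,8,9,10}. Remove smallest leaf 4, emit neighbor 5.
Step 3: leaves = {6,8,9,10}. Remove smallest leaf 6, emit neighbor 3.
Step 4: leaves = {3,8,9,10}. Remove smallest leaf 3, emit neighbor 7.
Step 5: leaves = {8,9,10}. Remove smallest leaf 8, emit neighbor 7.
Step 6: leaves = {7,9,10}. Remove smallest leaf 7, emit neighbor 1.
Step 7: leaves = {1,9,10}. Remove smallest leaf 1, emit neighbor 5.
Step 8: leaves = {9,10}. Remove smallest leaf 9, emit neighbor 5.
Done: 2 vertices remain (5, 10). Sequence = [6 5 3 7 7 1 5 5]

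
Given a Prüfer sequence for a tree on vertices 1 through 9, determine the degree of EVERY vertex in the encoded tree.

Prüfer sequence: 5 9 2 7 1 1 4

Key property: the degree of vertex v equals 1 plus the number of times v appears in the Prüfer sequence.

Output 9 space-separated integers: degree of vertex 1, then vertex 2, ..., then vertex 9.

p_1 = 5: count[5] becomes 1
p_2 = 9: count[9] becomes 1
p_3 = 2: count[2] becomes 1
p_4 = 7: count[7] becomes 1
p_5 = 1: count[1] becomes 1
p_6 = 1: count[1] becomes 2
p_7 = 4: count[4] becomes 1
Degrees (1 + count): deg[1]=1+2=3, deg[2]=1+1=2, deg[3]=1+0=1, deg[4]=1+1=2, deg[5]=1+1=2, deg[6]=1+0=1, deg[7]=1+1=2, deg[8]=1+0=1, deg[9]=1+1=2

Answer: 3 2 1 2 2 1 2 1 2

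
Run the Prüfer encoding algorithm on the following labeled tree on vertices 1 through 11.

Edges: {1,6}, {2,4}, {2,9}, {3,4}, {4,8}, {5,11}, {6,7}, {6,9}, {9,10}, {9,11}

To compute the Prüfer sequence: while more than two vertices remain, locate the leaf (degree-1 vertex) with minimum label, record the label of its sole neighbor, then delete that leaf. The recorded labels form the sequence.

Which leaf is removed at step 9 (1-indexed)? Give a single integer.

Step 1: current leaves = {1,3,5,7,8,10}. Remove leaf 1 (neighbor: 6).
Step 2: current leaves = {3,5,7,8,10}. Remove leaf 3 (neighbor: 4).
Step 3: current leaves = {5,7,8,10}. Remove leaf 5 (neighbor: 11).
Step 4: current leaves = {7,8,10,11}. Remove leaf 7 (neighbor: 6).
Step 5: current leaves = {6,8,10,11}. Remove leaf 6 (neighbor: 9).
Step 6: current leaves = {8,10,11}. Remove leaf 8 (neighbor: 4).
Step 7: current leaves = {4,10,11}. Remove leaf 4 (neighbor: 2).
Step 8: current leaves = {2,10,11}. Remove leaf 2 (neighbor: 9).
Step 9: current leaves = {10,11}. Remove leaf 10 (neighbor: 9).

Answer: 10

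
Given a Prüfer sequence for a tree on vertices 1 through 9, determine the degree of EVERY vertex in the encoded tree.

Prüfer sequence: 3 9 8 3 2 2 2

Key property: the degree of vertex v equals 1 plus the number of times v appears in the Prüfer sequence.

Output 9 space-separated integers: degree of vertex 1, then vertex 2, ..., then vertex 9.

p_1 = 3: count[3] becomes 1
p_2 = 9: count[9] becomes 1
p_3 = 8: count[8] becomes 1
p_4 = 3: count[3] becomes 2
p_5 = 2: count[2] becomes 1
p_6 = 2: count[2] becomes 2
p_7 = 2: count[2] becomes 3
Degrees (1 + count): deg[1]=1+0=1, deg[2]=1+3=4, deg[3]=1+2=3, deg[4]=1+0=1, deg[5]=1+0=1, deg[6]=1+0=1, deg[7]=1+0=1, deg[8]=1+1=2, deg[9]=1+1=2

Answer: 1 4 3 1 1 1 1 2 2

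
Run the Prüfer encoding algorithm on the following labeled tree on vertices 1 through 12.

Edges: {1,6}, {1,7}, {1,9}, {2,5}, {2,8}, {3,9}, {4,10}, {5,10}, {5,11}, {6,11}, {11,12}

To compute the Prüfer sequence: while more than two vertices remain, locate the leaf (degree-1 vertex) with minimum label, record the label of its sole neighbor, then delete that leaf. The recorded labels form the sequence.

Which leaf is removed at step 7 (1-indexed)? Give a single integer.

Step 1: current leaves = {3,4,7,8,12}. Remove leaf 3 (neighbor: 9).
Step 2: current leaves = {4,7,8,9,12}. Remove leaf 4 (neighbor: 10).
Step 3: current leaves = {7,8,9,10,12}. Remove leaf 7 (neighbor: 1).
Step 4: current leaves = {8,9,10,12}. Remove leaf 8 (neighbor: 2).
Step 5: current leaves = {2,9,10,12}. Remove leaf 2 (neighbor: 5).
Step 6: current leaves = {9,10,12}. Remove leaf 9 (neighbor: 1).
Step 7: current leaves = {1,10,12}. Remove leaf 1 (neighbor: 6).

Answer: 1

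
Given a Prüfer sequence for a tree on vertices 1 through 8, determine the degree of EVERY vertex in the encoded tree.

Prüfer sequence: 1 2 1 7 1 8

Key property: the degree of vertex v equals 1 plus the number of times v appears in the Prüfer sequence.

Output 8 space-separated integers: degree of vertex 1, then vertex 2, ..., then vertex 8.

p_1 = 1: count[1] becomes 1
p_2 = 2: count[2] becomes 1
p_3 = 1: count[1] becomes 2
p_4 = 7: count[7] becomes 1
p_5 = 1: count[1] becomes 3
p_6 = 8: count[8] becomes 1
Degrees (1 + count): deg[1]=1+3=4, deg[2]=1+1=2, deg[3]=1+0=1, deg[4]=1+0=1, deg[5]=1+0=1, deg[6]=1+0=1, deg[7]=1+1=2, deg[8]=1+1=2

Answer: 4 2 1 1 1 1 2 2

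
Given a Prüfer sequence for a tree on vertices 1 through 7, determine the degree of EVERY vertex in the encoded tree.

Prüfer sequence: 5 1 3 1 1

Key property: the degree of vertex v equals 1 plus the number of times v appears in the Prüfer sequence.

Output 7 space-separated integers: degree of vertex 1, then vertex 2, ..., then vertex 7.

Answer: 4 1 2 1 2 1 1

Derivation:
p_1 = 5: count[5] becomes 1
p_2 = 1: count[1] becomes 1
p_3 = 3: count[3] becomes 1
p_4 = 1: count[1] becomes 2
p_5 = 1: count[1] becomes 3
Degrees (1 + count): deg[1]=1+3=4, deg[2]=1+0=1, deg[3]=1+1=2, deg[4]=1+0=1, deg[5]=1+1=2, deg[6]=1+0=1, deg[7]=1+0=1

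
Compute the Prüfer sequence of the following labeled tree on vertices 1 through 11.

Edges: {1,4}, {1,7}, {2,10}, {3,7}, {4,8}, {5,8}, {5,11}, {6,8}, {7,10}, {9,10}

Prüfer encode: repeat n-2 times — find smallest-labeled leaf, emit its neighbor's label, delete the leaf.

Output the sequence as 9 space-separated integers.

Step 1: leaves = {2,3,6,9,11}. Remove smallest leaf 2, emit neighbor 10.
Step 2: leaves = {3,6,9,11}. Remove smallest leaf 3, emit neighbor 7.
Step 3: leaves = {6,9,11}. Remove smallest leaf 6, emit neighbor 8.
Step 4: leaves = {9,11}. Remove smallest leaf 9, emit neighbor 10.
Step 5: leaves = {10,11}. Remove smallest leaf 10, emit neighbor 7.
Step 6: leaves = {7,11}. Remove smallest leaf 7, emit neighbor 1.
Step 7: leaves = {1,11}. Remove smallest leaf 1, emit neighbor 4.
Step 8: leaves = {4,11}. Remove smallest leaf 4, emit neighbor 8.
Step 9: leaves = {8,11}. Remove smallest leaf 8, emit neighbor 5.
Done: 2 vertices remain (5, 11). Sequence = [10 7 8 10 7 1 4 8 5]

Answer: 10 7 8 10 7 1 4 8 5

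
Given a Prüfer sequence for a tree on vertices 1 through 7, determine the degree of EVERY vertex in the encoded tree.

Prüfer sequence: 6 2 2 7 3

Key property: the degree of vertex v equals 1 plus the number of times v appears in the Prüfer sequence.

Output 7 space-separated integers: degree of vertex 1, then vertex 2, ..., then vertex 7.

Answer: 1 3 2 1 1 2 2

Derivation:
p_1 = 6: count[6] becomes 1
p_2 = 2: count[2] becomes 1
p_3 = 2: count[2] becomes 2
p_4 = 7: count[7] becomes 1
p_5 = 3: count[3] becomes 1
Degrees (1 + count): deg[1]=1+0=1, deg[2]=1+2=3, deg[3]=1+1=2, deg[4]=1+0=1, deg[5]=1+0=1, deg[6]=1+1=2, deg[7]=1+1=2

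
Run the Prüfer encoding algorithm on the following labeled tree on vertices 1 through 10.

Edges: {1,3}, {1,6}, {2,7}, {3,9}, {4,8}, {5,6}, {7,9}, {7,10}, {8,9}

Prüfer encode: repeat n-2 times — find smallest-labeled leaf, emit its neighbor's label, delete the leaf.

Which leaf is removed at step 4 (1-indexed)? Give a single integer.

Step 1: current leaves = {2,4,5,10}. Remove leaf 2 (neighbor: 7).
Step 2: current leaves = {4,5,10}. Remove leaf 4 (neighbor: 8).
Step 3: current leaves = {5,8,10}. Remove leaf 5 (neighbor: 6).
Step 4: current leaves = {6,8,10}. Remove leaf 6 (neighbor: 1).

Answer: 6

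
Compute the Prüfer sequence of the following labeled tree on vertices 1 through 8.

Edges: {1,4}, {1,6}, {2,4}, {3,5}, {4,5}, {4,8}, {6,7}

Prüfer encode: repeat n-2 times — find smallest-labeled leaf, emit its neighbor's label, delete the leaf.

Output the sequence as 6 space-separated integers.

Step 1: leaves = {2,3,7,8}. Remove smallest leaf 2, emit neighbor 4.
Step 2: leaves = {3,7,8}. Remove smallest leaf 3, emit neighbor 5.
Step 3: leaves = {5,7,8}. Remove smallest leaf 5, emit neighbor 4.
Step 4: leaves = {7,8}. Remove smallest leaf 7, emit neighbor 6.
Step 5: leaves = {6,8}. Remove smallest leaf 6, emit neighbor 1.
Step 6: leaves = {1,8}. Remove smallest leaf 1, emit neighbor 4.
Done: 2 vertices remain (4, 8). Sequence = [4 5 4 6 1 4]

Answer: 4 5 4 6 1 4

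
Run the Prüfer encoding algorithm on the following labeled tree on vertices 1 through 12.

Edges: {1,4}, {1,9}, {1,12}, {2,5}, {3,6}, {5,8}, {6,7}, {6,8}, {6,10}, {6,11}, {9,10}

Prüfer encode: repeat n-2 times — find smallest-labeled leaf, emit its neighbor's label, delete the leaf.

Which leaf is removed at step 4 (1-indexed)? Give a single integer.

Answer: 5

Derivation:
Step 1: current leaves = {2,3,4,7,11,12}. Remove leaf 2 (neighbor: 5).
Step 2: current leaves = {3,4,5,7,11,12}. Remove leaf 3 (neighbor: 6).
Step 3: current leaves = {4,5,7,11,12}. Remove leaf 4 (neighbor: 1).
Step 4: current leaves = {5,7,11,12}. Remove leaf 5 (neighbor: 8).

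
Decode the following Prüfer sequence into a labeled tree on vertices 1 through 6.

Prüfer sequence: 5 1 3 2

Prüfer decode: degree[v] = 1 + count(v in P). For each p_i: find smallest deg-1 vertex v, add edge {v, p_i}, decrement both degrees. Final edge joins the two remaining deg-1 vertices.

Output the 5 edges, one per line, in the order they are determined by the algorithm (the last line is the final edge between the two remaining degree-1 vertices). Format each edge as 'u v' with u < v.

Initial degrees: {1:2, 2:2, 3:2, 4:1, 5:2, 6:1}
Step 1: smallest deg-1 vertex = 4, p_1 = 5. Add edge {4,5}. Now deg[4]=0, deg[5]=1.
Step 2: smallest deg-1 vertex = 5, p_2 = 1. Add edge {1,5}. Now deg[5]=0, deg[1]=1.
Step 3: smallest deg-1 vertex = 1, p_3 = 3. Add edge {1,3}. Now deg[1]=0, deg[3]=1.
Step 4: smallest deg-1 vertex = 3, p_4 = 2. Add edge {2,3}. Now deg[3]=0, deg[2]=1.
Final: two remaining deg-1 vertices are 2, 6. Add edge {2,6}.

Answer: 4 5
1 5
1 3
2 3
2 6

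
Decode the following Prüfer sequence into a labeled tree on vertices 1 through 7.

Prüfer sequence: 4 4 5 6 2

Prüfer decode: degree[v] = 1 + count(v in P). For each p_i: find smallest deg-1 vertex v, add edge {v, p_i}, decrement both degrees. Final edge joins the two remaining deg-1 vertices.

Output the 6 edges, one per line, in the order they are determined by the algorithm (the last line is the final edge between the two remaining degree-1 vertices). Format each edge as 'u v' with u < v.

Answer: 1 4
3 4
4 5
5 6
2 6
2 7

Derivation:
Initial degrees: {1:1, 2:2, 3:1, 4:3, 5:2, 6:2, 7:1}
Step 1: smallest deg-1 vertex = 1, p_1 = 4. Add edge {1,4}. Now deg[1]=0, deg[4]=2.
Step 2: smallest deg-1 vertex = 3, p_2 = 4. Add edge {3,4}. Now deg[3]=0, deg[4]=1.
Step 3: smallest deg-1 vertex = 4, p_3 = 5. Add edge {4,5}. Now deg[4]=0, deg[5]=1.
Step 4: smallest deg-1 vertex = 5, p_4 = 6. Add edge {5,6}. Now deg[5]=0, deg[6]=1.
Step 5: smallest deg-1 vertex = 6, p_5 = 2. Add edge {2,6}. Now deg[6]=0, deg[2]=1.
Final: two remaining deg-1 vertices are 2, 7. Add edge {2,7}.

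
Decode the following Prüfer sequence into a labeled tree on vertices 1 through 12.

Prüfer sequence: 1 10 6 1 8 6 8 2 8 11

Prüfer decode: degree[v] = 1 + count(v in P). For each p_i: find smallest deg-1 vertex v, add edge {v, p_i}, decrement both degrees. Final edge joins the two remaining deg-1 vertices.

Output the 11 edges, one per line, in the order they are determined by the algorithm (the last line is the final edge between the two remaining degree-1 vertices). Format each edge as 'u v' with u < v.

Initial degrees: {1:3, 2:2, 3:1, 4:1, 5:1, 6:3, 7:1, 8:4, 9:1, 10:2, 11:2, 12:1}
Step 1: smallest deg-1 vertex = 3, p_1 = 1. Add edge {1,3}. Now deg[3]=0, deg[1]=2.
Step 2: smallest deg-1 vertex = 4, p_2 = 10. Add edge {4,10}. Now deg[4]=0, deg[10]=1.
Step 3: smallest deg-1 vertex = 5, p_3 = 6. Add edge {5,6}. Now deg[5]=0, deg[6]=2.
Step 4: smallest deg-1 vertex = 7, p_4 = 1. Add edge {1,7}. Now deg[7]=0, deg[1]=1.
Step 5: smallest deg-1 vertex = 1, p_5 = 8. Add edge {1,8}. Now deg[1]=0, deg[8]=3.
Step 6: smallest deg-1 vertex = 9, p_6 = 6. Add edge {6,9}. Now deg[9]=0, deg[6]=1.
Step 7: smallest deg-1 vertex = 6, p_7 = 8. Add edge {6,8}. Now deg[6]=0, deg[8]=2.
Step 8: smallest deg-1 vertex = 10, p_8 = 2. Add edge {2,10}. Now deg[10]=0, deg[2]=1.
Step 9: smallest deg-1 vertex = 2, p_9 = 8. Add edge {2,8}. Now deg[2]=0, deg[8]=1.
Step 10: smallest deg-1 vertex = 8, p_10 = 11. Add edge {8,11}. Now deg[8]=0, deg[11]=1.
Final: two remaining deg-1 vertices are 11, 12. Add edge {11,12}.

Answer: 1 3
4 10
5 6
1 7
1 8
6 9
6 8
2 10
2 8
8 11
11 12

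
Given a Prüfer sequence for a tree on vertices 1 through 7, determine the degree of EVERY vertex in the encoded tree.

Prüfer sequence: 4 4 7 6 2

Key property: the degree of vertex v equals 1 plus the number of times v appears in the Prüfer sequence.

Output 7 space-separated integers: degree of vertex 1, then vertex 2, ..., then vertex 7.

p_1 = 4: count[4] becomes 1
p_2 = 4: count[4] becomes 2
p_3 = 7: count[7] becomes 1
p_4 = 6: count[6] becomes 1
p_5 = 2: count[2] becomes 1
Degrees (1 + count): deg[1]=1+0=1, deg[2]=1+1=2, deg[3]=1+0=1, deg[4]=1+2=3, deg[5]=1+0=1, deg[6]=1+1=2, deg[7]=1+1=2

Answer: 1 2 1 3 1 2 2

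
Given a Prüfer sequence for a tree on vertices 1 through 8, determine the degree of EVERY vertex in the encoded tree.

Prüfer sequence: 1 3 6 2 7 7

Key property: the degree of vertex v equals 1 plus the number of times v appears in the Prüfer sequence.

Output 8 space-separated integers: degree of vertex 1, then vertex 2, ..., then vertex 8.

Answer: 2 2 2 1 1 2 3 1

Derivation:
p_1 = 1: count[1] becomes 1
p_2 = 3: count[3] becomes 1
p_3 = 6: count[6] becomes 1
p_4 = 2: count[2] becomes 1
p_5 = 7: count[7] becomes 1
p_6 = 7: count[7] becomes 2
Degrees (1 + count): deg[1]=1+1=2, deg[2]=1+1=2, deg[3]=1+1=2, deg[4]=1+0=1, deg[5]=1+0=1, deg[6]=1+1=2, deg[7]=1+2=3, deg[8]=1+0=1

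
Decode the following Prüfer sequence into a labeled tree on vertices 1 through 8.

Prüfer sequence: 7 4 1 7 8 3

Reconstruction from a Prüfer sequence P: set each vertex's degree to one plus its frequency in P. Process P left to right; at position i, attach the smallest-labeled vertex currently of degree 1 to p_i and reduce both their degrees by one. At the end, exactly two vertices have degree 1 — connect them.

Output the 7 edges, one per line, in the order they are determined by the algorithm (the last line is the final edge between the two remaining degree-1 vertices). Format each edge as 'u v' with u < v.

Initial degrees: {1:2, 2:1, 3:2, 4:2, 5:1, 6:1, 7:3, 8:2}
Step 1: smallest deg-1 vertex = 2, p_1 = 7. Add edge {2,7}. Now deg[2]=0, deg[7]=2.
Step 2: smallest deg-1 vertex = 5, p_2 = 4. Add edge {4,5}. Now deg[5]=0, deg[4]=1.
Step 3: smallest deg-1 vertex = 4, p_3 = 1. Add edge {1,4}. Now deg[4]=0, deg[1]=1.
Step 4: smallest deg-1 vertex = 1, p_4 = 7. Add edge {1,7}. Now deg[1]=0, deg[7]=1.
Step 5: smallest deg-1 vertex = 6, p_5 = 8. Add edge {6,8}. Now deg[6]=0, deg[8]=1.
Step 6: smallest deg-1 vertex = 7, p_6 = 3. Add edge {3,7}. Now deg[7]=0, deg[3]=1.
Final: two remaining deg-1 vertices are 3, 8. Add edge {3,8}.

Answer: 2 7
4 5
1 4
1 7
6 8
3 7
3 8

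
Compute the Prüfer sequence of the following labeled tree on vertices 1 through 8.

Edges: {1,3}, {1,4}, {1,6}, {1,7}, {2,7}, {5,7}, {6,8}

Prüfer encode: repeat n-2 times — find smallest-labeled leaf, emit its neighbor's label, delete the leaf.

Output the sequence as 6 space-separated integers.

Answer: 7 1 1 7 1 6

Derivation:
Step 1: leaves = {2,3,4,5,8}. Remove smallest leaf 2, emit neighbor 7.
Step 2: leaves = {3,4,5,8}. Remove smallest leaf 3, emit neighbor 1.
Step 3: leaves = {4,5,8}. Remove smallest leaf 4, emit neighbor 1.
Step 4: leaves = {5,8}. Remove smallest leaf 5, emit neighbor 7.
Step 5: leaves = {7,8}. Remove smallest leaf 7, emit neighbor 1.
Step 6: leaves = {1,8}. Remove smallest leaf 1, emit neighbor 6.
Done: 2 vertices remain (6, 8). Sequence = [7 1 1 7 1 6]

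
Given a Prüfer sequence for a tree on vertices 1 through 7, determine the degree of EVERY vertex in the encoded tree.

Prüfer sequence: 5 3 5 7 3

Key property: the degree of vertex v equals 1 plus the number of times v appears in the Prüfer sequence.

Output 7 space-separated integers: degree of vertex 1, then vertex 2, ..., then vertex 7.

p_1 = 5: count[5] becomes 1
p_2 = 3: count[3] becomes 1
p_3 = 5: count[5] becomes 2
p_4 = 7: count[7] becomes 1
p_5 = 3: count[3] becomes 2
Degrees (1 + count): deg[1]=1+0=1, deg[2]=1+0=1, deg[3]=1+2=3, deg[4]=1+0=1, deg[5]=1+2=3, deg[6]=1+0=1, deg[7]=1+1=2

Answer: 1 1 3 1 3 1 2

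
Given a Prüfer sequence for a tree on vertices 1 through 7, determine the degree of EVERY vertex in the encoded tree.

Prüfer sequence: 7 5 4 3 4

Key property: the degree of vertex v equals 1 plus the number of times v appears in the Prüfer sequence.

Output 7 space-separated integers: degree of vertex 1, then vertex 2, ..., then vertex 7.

p_1 = 7: count[7] becomes 1
p_2 = 5: count[5] becomes 1
p_3 = 4: count[4] becomes 1
p_4 = 3: count[3] becomes 1
p_5 = 4: count[4] becomes 2
Degrees (1 + count): deg[1]=1+0=1, deg[2]=1+0=1, deg[3]=1+1=2, deg[4]=1+2=3, deg[5]=1+1=2, deg[6]=1+0=1, deg[7]=1+1=2

Answer: 1 1 2 3 2 1 2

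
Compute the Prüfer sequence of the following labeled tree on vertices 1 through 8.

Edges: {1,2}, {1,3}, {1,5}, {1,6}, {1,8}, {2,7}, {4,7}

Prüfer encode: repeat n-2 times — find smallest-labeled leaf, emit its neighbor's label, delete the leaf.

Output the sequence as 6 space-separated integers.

Answer: 1 7 1 1 2 1

Derivation:
Step 1: leaves = {3,4,5,6,8}. Remove smallest leaf 3, emit neighbor 1.
Step 2: leaves = {4,5,6,8}. Remove smallest leaf 4, emit neighbor 7.
Step 3: leaves = {5,6,7,8}. Remove smallest leaf 5, emit neighbor 1.
Step 4: leaves = {6,7,8}. Remove smallest leaf 6, emit neighbor 1.
Step 5: leaves = {7,8}. Remove smallest leaf 7, emit neighbor 2.
Step 6: leaves = {2,8}. Remove smallest leaf 2, emit neighbor 1.
Done: 2 vertices remain (1, 8). Sequence = [1 7 1 1 2 1]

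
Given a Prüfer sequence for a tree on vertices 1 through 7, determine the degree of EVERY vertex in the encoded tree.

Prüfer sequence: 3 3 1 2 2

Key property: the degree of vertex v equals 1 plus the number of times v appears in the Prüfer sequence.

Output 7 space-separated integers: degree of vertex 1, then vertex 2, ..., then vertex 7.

p_1 = 3: count[3] becomes 1
p_2 = 3: count[3] becomes 2
p_3 = 1: count[1] becomes 1
p_4 = 2: count[2] becomes 1
p_5 = 2: count[2] becomes 2
Degrees (1 + count): deg[1]=1+1=2, deg[2]=1+2=3, deg[3]=1+2=3, deg[4]=1+0=1, deg[5]=1+0=1, deg[6]=1+0=1, deg[7]=1+0=1

Answer: 2 3 3 1 1 1 1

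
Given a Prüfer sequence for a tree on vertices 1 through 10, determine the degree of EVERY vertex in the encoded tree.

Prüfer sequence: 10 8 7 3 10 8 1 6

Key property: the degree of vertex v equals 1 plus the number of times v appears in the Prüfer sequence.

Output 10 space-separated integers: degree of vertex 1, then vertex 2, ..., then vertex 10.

Answer: 2 1 2 1 1 2 2 3 1 3

Derivation:
p_1 = 10: count[10] becomes 1
p_2 = 8: count[8] becomes 1
p_3 = 7: count[7] becomes 1
p_4 = 3: count[3] becomes 1
p_5 = 10: count[10] becomes 2
p_6 = 8: count[8] becomes 2
p_7 = 1: count[1] becomes 1
p_8 = 6: count[6] becomes 1
Degrees (1 + count): deg[1]=1+1=2, deg[2]=1+0=1, deg[3]=1+1=2, deg[4]=1+0=1, deg[5]=1+0=1, deg[6]=1+1=2, deg[7]=1+1=2, deg[8]=1+2=3, deg[9]=1+0=1, deg[10]=1+2=3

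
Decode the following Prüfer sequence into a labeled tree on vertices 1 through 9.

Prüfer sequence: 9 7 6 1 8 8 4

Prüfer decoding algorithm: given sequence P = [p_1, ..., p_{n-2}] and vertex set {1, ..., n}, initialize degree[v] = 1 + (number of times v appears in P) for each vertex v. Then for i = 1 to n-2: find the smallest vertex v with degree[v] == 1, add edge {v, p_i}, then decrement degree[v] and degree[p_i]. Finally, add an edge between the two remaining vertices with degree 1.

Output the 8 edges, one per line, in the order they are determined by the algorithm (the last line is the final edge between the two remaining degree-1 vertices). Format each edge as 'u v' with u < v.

Initial degrees: {1:2, 2:1, 3:1, 4:2, 5:1, 6:2, 7:2, 8:3, 9:2}
Step 1: smallest deg-1 vertex = 2, p_1 = 9. Add edge {2,9}. Now deg[2]=0, deg[9]=1.
Step 2: smallest deg-1 vertex = 3, p_2 = 7. Add edge {3,7}. Now deg[3]=0, deg[7]=1.
Step 3: smallest deg-1 vertex = 5, p_3 = 6. Add edge {5,6}. Now deg[5]=0, deg[6]=1.
Step 4: smallest deg-1 vertex = 6, p_4 = 1. Add edge {1,6}. Now deg[6]=0, deg[1]=1.
Step 5: smallest deg-1 vertex = 1, p_5 = 8. Add edge {1,8}. Now deg[1]=0, deg[8]=2.
Step 6: smallest deg-1 vertex = 7, p_6 = 8. Add edge {7,8}. Now deg[7]=0, deg[8]=1.
Step 7: smallest deg-1 vertex = 8, p_7 = 4. Add edge {4,8}. Now deg[8]=0, deg[4]=1.
Final: two remaining deg-1 vertices are 4, 9. Add edge {4,9}.

Answer: 2 9
3 7
5 6
1 6
1 8
7 8
4 8
4 9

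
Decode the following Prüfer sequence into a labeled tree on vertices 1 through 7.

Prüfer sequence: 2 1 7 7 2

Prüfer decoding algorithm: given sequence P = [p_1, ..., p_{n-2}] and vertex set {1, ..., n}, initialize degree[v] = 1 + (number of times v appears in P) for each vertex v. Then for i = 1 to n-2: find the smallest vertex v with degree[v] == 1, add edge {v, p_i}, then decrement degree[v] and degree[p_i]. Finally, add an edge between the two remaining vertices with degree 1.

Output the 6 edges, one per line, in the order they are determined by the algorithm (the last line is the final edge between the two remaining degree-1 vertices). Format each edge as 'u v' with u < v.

Initial degrees: {1:2, 2:3, 3:1, 4:1, 5:1, 6:1, 7:3}
Step 1: smallest deg-1 vertex = 3, p_1 = 2. Add edge {2,3}. Now deg[3]=0, deg[2]=2.
Step 2: smallest deg-1 vertex = 4, p_2 = 1. Add edge {1,4}. Now deg[4]=0, deg[1]=1.
Step 3: smallest deg-1 vertex = 1, p_3 = 7. Add edge {1,7}. Now deg[1]=0, deg[7]=2.
Step 4: smallest deg-1 vertex = 5, p_4 = 7. Add edge {5,7}. Now deg[5]=0, deg[7]=1.
Step 5: smallest deg-1 vertex = 6, p_5 = 2. Add edge {2,6}. Now deg[6]=0, deg[2]=1.
Final: two remaining deg-1 vertices are 2, 7. Add edge {2,7}.

Answer: 2 3
1 4
1 7
5 7
2 6
2 7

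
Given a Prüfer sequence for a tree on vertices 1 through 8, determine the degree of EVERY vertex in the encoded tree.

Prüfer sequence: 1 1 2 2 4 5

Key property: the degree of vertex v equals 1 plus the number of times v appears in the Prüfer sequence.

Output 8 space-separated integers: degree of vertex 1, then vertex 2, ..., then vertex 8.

Answer: 3 3 1 2 2 1 1 1

Derivation:
p_1 = 1: count[1] becomes 1
p_2 = 1: count[1] becomes 2
p_3 = 2: count[2] becomes 1
p_4 = 2: count[2] becomes 2
p_5 = 4: count[4] becomes 1
p_6 = 5: count[5] becomes 1
Degrees (1 + count): deg[1]=1+2=3, deg[2]=1+2=3, deg[3]=1+0=1, deg[4]=1+1=2, deg[5]=1+1=2, deg[6]=1+0=1, deg[7]=1+0=1, deg[8]=1+0=1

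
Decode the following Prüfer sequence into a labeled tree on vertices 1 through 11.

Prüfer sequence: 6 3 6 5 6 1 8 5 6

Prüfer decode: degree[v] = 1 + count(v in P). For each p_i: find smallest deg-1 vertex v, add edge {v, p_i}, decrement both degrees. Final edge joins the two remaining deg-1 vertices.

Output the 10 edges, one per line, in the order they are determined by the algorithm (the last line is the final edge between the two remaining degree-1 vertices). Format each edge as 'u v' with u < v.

Answer: 2 6
3 4
3 6
5 7
6 9
1 10
1 8
5 8
5 6
6 11

Derivation:
Initial degrees: {1:2, 2:1, 3:2, 4:1, 5:3, 6:5, 7:1, 8:2, 9:1, 10:1, 11:1}
Step 1: smallest deg-1 vertex = 2, p_1 = 6. Add edge {2,6}. Now deg[2]=0, deg[6]=4.
Step 2: smallest deg-1 vertex = 4, p_2 = 3. Add edge {3,4}. Now deg[4]=0, deg[3]=1.
Step 3: smallest deg-1 vertex = 3, p_3 = 6. Add edge {3,6}. Now deg[3]=0, deg[6]=3.
Step 4: smallest deg-1 vertex = 7, p_4 = 5. Add edge {5,7}. Now deg[7]=0, deg[5]=2.
Step 5: smallest deg-1 vertex = 9, p_5 = 6. Add edge {6,9}. Now deg[9]=0, deg[6]=2.
Step 6: smallest deg-1 vertex = 10, p_6 = 1. Add edge {1,10}. Now deg[10]=0, deg[1]=1.
Step 7: smallest deg-1 vertex = 1, p_7 = 8. Add edge {1,8}. Now deg[1]=0, deg[8]=1.
Step 8: smallest deg-1 vertex = 8, p_8 = 5. Add edge {5,8}. Now deg[8]=0, deg[5]=1.
Step 9: smallest deg-1 vertex = 5, p_9 = 6. Add edge {5,6}. Now deg[5]=0, deg[6]=1.
Final: two remaining deg-1 vertices are 6, 11. Add edge {6,11}.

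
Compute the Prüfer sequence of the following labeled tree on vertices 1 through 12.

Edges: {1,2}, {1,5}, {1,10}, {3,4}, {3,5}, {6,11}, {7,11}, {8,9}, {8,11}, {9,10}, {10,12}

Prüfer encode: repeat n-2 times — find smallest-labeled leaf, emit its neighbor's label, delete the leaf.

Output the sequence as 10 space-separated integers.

Answer: 1 3 5 1 10 11 11 8 9 10

Derivation:
Step 1: leaves = {2,4,6,7,12}. Remove smallest leaf 2, emit neighbor 1.
Step 2: leaves = {4,6,7,12}. Remove smallest leaf 4, emit neighbor 3.
Step 3: leaves = {3,6,7,12}. Remove smallest leaf 3, emit neighbor 5.
Step 4: leaves = {5,6,7,12}. Remove smallest leaf 5, emit neighbor 1.
Step 5: leaves = {1,6,7,12}. Remove smallest leaf 1, emit neighbor 10.
Step 6: leaves = {6,7,12}. Remove smallest leaf 6, emit neighbor 11.
Step 7: leaves = {7,12}. Remove smallest leaf 7, emit neighbor 11.
Step 8: leaves = {11,12}. Remove smallest leaf 11, emit neighbor 8.
Step 9: leaves = {8,12}. Remove smallest leaf 8, emit neighbor 9.
Step 10: leaves = {9,12}. Remove smallest leaf 9, emit neighbor 10.
Done: 2 vertices remain (10, 12). Sequence = [1 3 5 1 10 11 11 8 9 10]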